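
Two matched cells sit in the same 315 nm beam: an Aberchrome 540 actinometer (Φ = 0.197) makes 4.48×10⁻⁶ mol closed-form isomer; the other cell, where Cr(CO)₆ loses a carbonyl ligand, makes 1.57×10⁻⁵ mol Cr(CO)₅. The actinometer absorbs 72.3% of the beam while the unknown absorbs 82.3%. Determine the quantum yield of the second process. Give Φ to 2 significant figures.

Photons absorbed by the actinometer: 4.48×10⁻⁶ / 0.197 = 2.274×10⁻⁵ mol.
Incident flux: 2.274×10⁻⁵ / 0.723 = 3.145×10⁻⁵ einstein.
Absorbed by unknown: 0.823 × 3.145×10⁻⁵ = 2.588×10⁻⁵ mol.
Φ(unknown) = 1.57×10⁻⁵ / 2.588×10⁻⁵ = 0.61.

Φ = 0.61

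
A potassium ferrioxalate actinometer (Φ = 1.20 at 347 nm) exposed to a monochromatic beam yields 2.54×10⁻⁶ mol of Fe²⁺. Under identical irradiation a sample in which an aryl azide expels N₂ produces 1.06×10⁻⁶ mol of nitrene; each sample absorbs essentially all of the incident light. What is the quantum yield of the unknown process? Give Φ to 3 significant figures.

Photons absorbed by the actinometer: 2.54×10⁻⁶ / 1.20 = 2.117×10⁻⁶ mol.
Φ(unknown) = 1.06×10⁻⁶ / 2.117×10⁻⁶ = 0.501.

Φ = 0.501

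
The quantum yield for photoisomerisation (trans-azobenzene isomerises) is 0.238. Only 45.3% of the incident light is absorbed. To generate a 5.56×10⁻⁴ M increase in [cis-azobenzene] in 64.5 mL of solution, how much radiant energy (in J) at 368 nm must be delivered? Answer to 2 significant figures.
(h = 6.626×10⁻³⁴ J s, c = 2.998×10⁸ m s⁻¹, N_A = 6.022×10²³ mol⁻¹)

110 J

Product: (5.56×10⁻⁴ M)(0.0645 L) = 3.586×10⁻⁵ mol.
Photons that must be absorbed: 3.586×10⁻⁵ / 0.238 = 1.507×10⁻⁴ mol.
Incident photons needed: 1.507×10⁻⁴ / 0.453 = 3.327×10⁻⁴ mol.
Photon energy: hc/λ = 5.398×10⁻¹⁹ J; per mole, 3.251×10⁵ J mol⁻¹.
Energy required: 3.327×10⁻⁴ × 3.251×10⁵ = 110 J.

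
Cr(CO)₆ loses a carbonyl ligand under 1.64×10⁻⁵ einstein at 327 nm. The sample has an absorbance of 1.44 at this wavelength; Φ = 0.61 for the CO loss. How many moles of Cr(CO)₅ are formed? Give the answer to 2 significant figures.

Fraction absorbed: 1 − 10^(−1.44) = 0.9637.
Photons absorbed: 0.9637 × 1.64×10⁻⁵ = 1.580×10⁻⁵ mol.
Product: Φ × n_abs = 0.61 × 1.580×10⁻⁵ = 9.638×10⁻⁶ mol.

9.6×10⁻⁶ mol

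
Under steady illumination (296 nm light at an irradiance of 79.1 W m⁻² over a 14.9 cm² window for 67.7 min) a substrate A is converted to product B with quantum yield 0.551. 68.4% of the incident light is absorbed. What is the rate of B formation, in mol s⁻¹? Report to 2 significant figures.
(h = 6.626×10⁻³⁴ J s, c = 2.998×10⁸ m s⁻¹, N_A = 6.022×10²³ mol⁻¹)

1.1×10⁻⁷ mol s⁻¹

Photon energy at 296 nm: hc/λ = (6.626×10⁻³⁴)(2.998×10⁸)/(296×10⁻⁹) = 6.711×10⁻¹⁹ J.
Energy delivered: (79.1 W m⁻²)(14.9×10⁻⁴ m²)(4062 s) = 478.7 J.
Photons incident: 478.7 / 6.711×10⁻¹⁹ = 7.133×10²⁰, i.e. 7.133×10²⁰/6.022×10²³ = 0.001184 mol.
Photons absorbed: 0.684 × 0.001184 = 8.099×10⁻⁴ mol.
Product formed: 0.551 × 8.099×10⁻⁴ = 4.463×10⁻⁴ mol.
Rate: 4.463×10⁻⁴ / 4062 s = 1.1×10⁻⁷ mol s⁻¹.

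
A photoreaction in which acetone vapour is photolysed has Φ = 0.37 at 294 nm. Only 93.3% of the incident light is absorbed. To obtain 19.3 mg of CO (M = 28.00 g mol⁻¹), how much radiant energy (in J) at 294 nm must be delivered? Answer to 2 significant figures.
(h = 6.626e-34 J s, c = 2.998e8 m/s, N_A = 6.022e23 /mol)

Product: 19.3 mg / 28.00 g mol⁻¹ = 6.893e-4 mol.
Photons that must be absorbed: 6.893e-4 / 0.37 = 0.001863 mol.
Incident photons needed: 0.001863 / 0.933 = 0.001997 mol.
Photon energy: hc/λ = 6.757e-19 J; per mole, 4.069e5 J mol⁻¹.
Energy required: 0.001997 × 4.069e5 = 810 J.

810 J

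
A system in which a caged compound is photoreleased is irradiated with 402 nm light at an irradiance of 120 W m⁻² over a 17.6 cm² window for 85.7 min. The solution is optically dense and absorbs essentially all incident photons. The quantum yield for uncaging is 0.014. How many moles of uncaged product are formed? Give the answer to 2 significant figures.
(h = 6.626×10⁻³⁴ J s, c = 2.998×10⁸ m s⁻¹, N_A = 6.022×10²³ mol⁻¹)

Photon energy at 402 nm: hc/λ = (6.626×10⁻³⁴)(2.998×10⁸)/(402×10⁻⁹) = 4.941×10⁻¹⁹ J.
Energy delivered: (120 W m⁻²)(17.6×10⁻⁴ m²)(5142 s) = 1086 J.
Photons incident: 1086 / 4.941×10⁻¹⁹ = 2.198×10²¹, i.e. 2.198×10²¹/6.022×10²³ = 0.003650 mol.
Product: Φ × n_abs = 0.014 × 0.003650 = 5.110×10⁻⁵ mol.

5.1×10⁻⁵ mol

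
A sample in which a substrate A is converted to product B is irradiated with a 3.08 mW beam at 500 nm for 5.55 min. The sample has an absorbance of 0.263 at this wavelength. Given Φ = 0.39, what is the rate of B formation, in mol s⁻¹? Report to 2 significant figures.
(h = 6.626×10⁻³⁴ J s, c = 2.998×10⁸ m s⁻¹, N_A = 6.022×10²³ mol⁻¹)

2.3×10⁻⁹ mol s⁻¹

Photon energy at 500 nm: hc/λ = (6.626×10⁻³⁴)(2.998×10⁸)/(500×10⁻⁹) = 3.973×10⁻¹⁹ J.
Energy delivered: (3.08 mW)(333 s) = 1.026 J.
Photons incident: 1.026 / 3.973×10⁻¹⁹ = 2.582×10¹⁸, i.e. 2.582×10¹⁸/6.022×10²³ = 4.288×10⁻⁶ mol.
Fraction absorbed: 1 − 10^(−0.263) = 0.4542.
Photons absorbed: 0.4542 × 4.288×10⁻⁶ = 1.948×10⁻⁶ mol.
Product formed: 0.39 × 1.948×10⁻⁶ = 7.597×10⁻⁷ mol.
Rate: 7.597×10⁻⁷ / 333 s = 2.3×10⁻⁹ mol s⁻¹.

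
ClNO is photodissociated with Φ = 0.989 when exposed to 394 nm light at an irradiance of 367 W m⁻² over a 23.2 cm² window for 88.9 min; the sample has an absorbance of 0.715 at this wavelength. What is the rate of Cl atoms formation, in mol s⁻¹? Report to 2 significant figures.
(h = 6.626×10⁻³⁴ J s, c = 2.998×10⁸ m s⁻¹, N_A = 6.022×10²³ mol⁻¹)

Photon energy at 394 nm: hc/λ = (6.626×10⁻³⁴)(2.998×10⁸)/(394×10⁻⁹) = 5.042×10⁻¹⁹ J.
Energy delivered: (367 W m⁻²)(23.2×10⁻⁴ m²)(5334 s) = 4542 J.
Photons incident: 4542 / 5.042×10⁻¹⁹ = 9.008×10²¹, i.e. 9.008×10²¹/6.022×10²³ = 0.01496 mol.
Fraction absorbed: 1 − 10^(−0.715) = 0.8072.
Photons absorbed: 0.8072 × 0.01496 = 0.01208 mol.
Product formed: 0.989 × 0.01208 = 0.01195 mol.
Rate: 0.01195 / 5334 s = 2.2×10⁻⁶ mol s⁻¹.

2.2×10⁻⁶ mol s⁻¹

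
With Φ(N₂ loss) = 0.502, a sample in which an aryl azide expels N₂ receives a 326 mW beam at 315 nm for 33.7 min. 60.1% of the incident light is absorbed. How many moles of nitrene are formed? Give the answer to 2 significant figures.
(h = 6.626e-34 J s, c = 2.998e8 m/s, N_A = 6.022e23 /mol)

5.2e-4 mol

Photon energy at 315 nm: hc/λ = (6.626e-34)(2.998e8)/(315e-9) = 6.306e-19 J.
Energy delivered: (326 mW)(2022 s) = 659.2 J.
Photons incident: 659.2 / 6.306e-19 = 1.045e21, i.e. 1.045e21/6.022e23 = 0.001735 mol.
Photons absorbed: 0.601 × 0.001735 = 0.001043 mol.
Product: Φ × n_abs = 0.502 × 0.001043 = 5.236e-4 mol.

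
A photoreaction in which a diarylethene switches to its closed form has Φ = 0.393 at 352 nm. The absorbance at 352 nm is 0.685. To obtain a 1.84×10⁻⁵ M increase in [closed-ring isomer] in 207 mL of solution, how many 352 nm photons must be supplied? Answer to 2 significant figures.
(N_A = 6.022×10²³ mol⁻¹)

7.4×10¹⁸ photons

Product: (1.84×10⁻⁵ M)(0.207 L) = 3.809×10⁻⁶ mol.
Photons that must be absorbed: 3.809×10⁻⁶ / 0.393 = 9.692×10⁻⁶ mol.
Fraction absorbed: 1 − 10^(−0.685) = 0.7935.
Incident photons needed: 9.692×10⁻⁶ / 0.7935 = 1.221×10⁻⁵ mol.
Photon count: 1.221×10⁻⁵ × 6.022×10²³ = 7.4×10¹⁸.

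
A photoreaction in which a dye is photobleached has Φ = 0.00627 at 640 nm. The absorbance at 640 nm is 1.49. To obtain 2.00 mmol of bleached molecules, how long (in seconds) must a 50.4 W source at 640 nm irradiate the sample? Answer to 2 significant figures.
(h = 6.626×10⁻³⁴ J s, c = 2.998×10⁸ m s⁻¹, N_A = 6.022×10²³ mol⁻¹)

t ≈ 1200 s

Product: 2.00 mmol = 0.00200 mol.
Photons that must be absorbed: 0.00200 / 0.00627 = 0.3190 mol.
Fraction absorbed: 1 − 10^(−1.49) = 0.9676.
Incident photons needed: 0.3190 / 0.9676 = 0.3297 mol.
Photon energy: hc/λ = 3.104×10⁻¹⁹ J; per mole, 1.869×10⁵ J mol⁻¹.
Energy required: 0.3297 × 1.869×10⁵ = 6.162×10⁴ J.
Time: 6.162×10⁴ J / 50.4 W = 1200 s.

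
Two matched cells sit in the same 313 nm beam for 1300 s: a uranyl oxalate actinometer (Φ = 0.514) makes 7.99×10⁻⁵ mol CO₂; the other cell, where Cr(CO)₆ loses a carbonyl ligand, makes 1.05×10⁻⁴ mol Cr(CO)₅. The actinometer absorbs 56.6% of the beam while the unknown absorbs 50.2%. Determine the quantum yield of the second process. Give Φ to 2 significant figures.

Φ = 0.76

Photons absorbed by the actinometer: 7.99×10⁻⁵ / 0.514 = 1.554×10⁻⁴ mol.
Incident flux: 1.554×10⁻⁴ / 0.566 = 2.746×10⁻⁴ einstein.
Absorbed by unknown: 0.502 × 2.746×10⁻⁴ = 1.378×10⁻⁴ mol.
Φ(unknown) = 1.05×10⁻⁴ / 1.378×10⁻⁴ = 0.76.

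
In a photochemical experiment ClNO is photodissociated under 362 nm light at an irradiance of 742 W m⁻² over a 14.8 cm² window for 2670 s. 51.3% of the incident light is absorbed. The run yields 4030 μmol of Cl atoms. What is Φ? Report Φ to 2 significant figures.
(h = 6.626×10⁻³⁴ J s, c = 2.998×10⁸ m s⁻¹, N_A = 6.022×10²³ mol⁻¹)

Φ = 0.89

Product: 4030 μmol = 0.00403 mol.
Photon energy at 362 nm: hc/λ = (6.626×10⁻³⁴)(2.998×10⁸)/(362×10⁻⁹) = 5.487×10⁻¹⁹ J.
Energy delivered: (742 W m⁻²)(14.8×10⁻⁴ m²)(2670 s) = 2932 J.
Photons incident: 2932 / 5.487×10⁻¹⁹ = 5.344×10²¹, i.e. 5.344×10²¹/6.022×10²³ = 0.008874 mol.
Photons absorbed: 0.513 × 0.008874 = 0.004552 mol.
Φ = 0.00403 mol / 0.004552 mol photons = 0.89.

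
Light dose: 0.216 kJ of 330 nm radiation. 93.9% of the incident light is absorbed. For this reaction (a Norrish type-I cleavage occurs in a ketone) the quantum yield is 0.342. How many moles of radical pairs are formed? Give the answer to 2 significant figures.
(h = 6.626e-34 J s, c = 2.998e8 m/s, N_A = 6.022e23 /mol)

1.9e-4 mol

Photon energy at 330 nm: hc/λ = (6.626e-34)(2.998e8)/(330e-9) = 6.020e-19 J.
Incident energy: 0.216 kJ = 216 J.
Photons incident: 216 / 6.020e-19 = 3.588e20, i.e. 3.588e20/6.022e23 = 5.958e-4 mol.
Photons absorbed: 0.939 × 5.958e-4 = 5.595e-4 mol.
Product: Φ × n_abs = 0.342 × 5.595e-4 = 1.913e-4 mol.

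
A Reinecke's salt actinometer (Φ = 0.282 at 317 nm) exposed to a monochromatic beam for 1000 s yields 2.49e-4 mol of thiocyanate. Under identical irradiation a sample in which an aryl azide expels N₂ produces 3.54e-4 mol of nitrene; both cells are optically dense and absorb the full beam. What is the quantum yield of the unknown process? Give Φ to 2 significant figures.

Photons absorbed by the actinometer: 2.49e-4 / 0.282 = 8.830e-4 mol.
Φ(unknown) = 3.54e-4 / 8.830e-4 = 0.40.

Φ = 0.40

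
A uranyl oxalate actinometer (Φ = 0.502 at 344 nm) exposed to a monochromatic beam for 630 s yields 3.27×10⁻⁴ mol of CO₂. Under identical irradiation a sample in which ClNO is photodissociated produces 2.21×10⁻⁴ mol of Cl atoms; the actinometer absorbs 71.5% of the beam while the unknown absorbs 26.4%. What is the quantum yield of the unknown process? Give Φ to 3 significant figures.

Photons absorbed by the actinometer: 3.27×10⁻⁴ / 0.502 = 6.514×10⁻⁴ mol.
Incident flux: 6.514×10⁻⁴ / 0.715 = 9.110×10⁻⁴ einstein.
Absorbed by unknown: 0.264 × 9.110×10⁻⁴ = 2.405×10⁻⁴ mol.
Φ(unknown) = 2.21×10⁻⁴ / 2.405×10⁻⁴ = 0.919.

Φ = 0.919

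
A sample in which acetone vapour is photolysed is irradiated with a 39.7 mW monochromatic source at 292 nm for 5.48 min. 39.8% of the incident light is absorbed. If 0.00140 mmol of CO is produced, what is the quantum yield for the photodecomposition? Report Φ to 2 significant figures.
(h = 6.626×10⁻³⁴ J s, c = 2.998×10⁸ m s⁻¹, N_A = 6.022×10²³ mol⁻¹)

Product: 0.00140 mmol = 1.40×10⁻⁶ mol.
Photon energy at 292 nm: hc/λ = (6.626×10⁻³⁴)(2.998×10⁸)/(292×10⁻⁹) = 6.803×10⁻¹⁹ J.
Energy delivered: (39.7 mW)(328.8 s) = 13.05 J.
Photons incident: 13.05 / 6.803×10⁻¹⁹ = 1.918×10¹⁹, i.e. 1.918×10¹⁹/6.022×10²³ = 3.185×10⁻⁵ mol.
Photons absorbed: 0.398 × 3.185×10⁻⁵ = 1.268×10⁻⁵ mol.
Φ = 1.40×10⁻⁶ mol / 1.268×10⁻⁵ mol photons = 0.11.

Φ = 0.11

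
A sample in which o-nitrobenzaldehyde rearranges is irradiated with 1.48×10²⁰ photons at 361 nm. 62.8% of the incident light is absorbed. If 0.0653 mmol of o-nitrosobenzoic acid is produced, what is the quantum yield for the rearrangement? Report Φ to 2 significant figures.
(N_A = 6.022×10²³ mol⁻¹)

Product: 0.0653 mmol = 6.53×10⁻⁵ mol.
Moles of photons: 1.48×10²⁰ / 6.022×10²³ = 2.458×10⁻⁴ mol.
Photons absorbed: 0.628 × 2.458×10⁻⁴ = 1.544×10⁻⁴ mol.
Φ = 6.53×10⁻⁵ mol / 1.544×10⁻⁴ mol photons = 0.42.

Φ = 0.42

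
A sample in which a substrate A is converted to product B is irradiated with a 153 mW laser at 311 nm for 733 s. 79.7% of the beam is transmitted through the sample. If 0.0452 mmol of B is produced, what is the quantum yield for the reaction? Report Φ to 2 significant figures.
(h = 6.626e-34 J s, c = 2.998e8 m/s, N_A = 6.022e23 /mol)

Product: 0.0452 mmol = 4.52e-5 mol.
Photon energy at 311 nm: hc/λ = (6.626e-34)(2.998e8)/(311e-9) = 6.387e-19 J.
Energy delivered: (153 mW)(733 s) = 112.1 J.
Photons incident: 112.1 / 6.387e-19 = 1.755e20, i.e. 1.755e20/6.022e23 = 2.914e-4 mol.
Fraction absorbed: 1 − 79.7/100 = 0.2030.
Photons absorbed: 0.2030 × 2.914e-4 = 5.915e-5 mol.
Φ = 4.52e-5 mol / 5.915e-5 mol photons = 0.76.

Φ = 0.76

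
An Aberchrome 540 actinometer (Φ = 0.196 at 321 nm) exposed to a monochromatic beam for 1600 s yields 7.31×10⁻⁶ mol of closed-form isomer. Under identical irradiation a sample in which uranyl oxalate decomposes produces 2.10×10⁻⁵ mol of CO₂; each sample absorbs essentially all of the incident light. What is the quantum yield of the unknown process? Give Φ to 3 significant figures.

Φ = 0.563

Photons absorbed by the actinometer: 7.31×10⁻⁶ / 0.196 = 3.730×10⁻⁵ mol.
Φ(unknown) = 2.10×10⁻⁵ / 3.730×10⁻⁵ = 0.563.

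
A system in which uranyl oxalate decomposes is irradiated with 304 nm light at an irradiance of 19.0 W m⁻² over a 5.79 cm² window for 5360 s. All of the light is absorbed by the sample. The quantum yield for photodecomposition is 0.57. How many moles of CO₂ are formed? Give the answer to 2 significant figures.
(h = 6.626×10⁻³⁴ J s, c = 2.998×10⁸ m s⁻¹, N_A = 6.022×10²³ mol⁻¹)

8.5×10⁻⁵ mol

Photon energy at 304 nm: hc/λ = (6.626×10⁻³⁴)(2.998×10⁸)/(304×10⁻⁹) = 6.534×10⁻¹⁹ J.
Energy delivered: (19.0 W m⁻²)(5.79×10⁻⁴ m²)(5360 s) = 58.97 J.
Photons incident: 58.97 / 6.534×10⁻¹⁹ = 9.025×10¹⁹, i.e. 9.025×10¹⁹/6.022×10²³ = 1.499×10⁻⁴ mol.
Product: Φ × n_abs = 0.57 × 1.499×10⁻⁴ = 8.544×10⁻⁵ mol.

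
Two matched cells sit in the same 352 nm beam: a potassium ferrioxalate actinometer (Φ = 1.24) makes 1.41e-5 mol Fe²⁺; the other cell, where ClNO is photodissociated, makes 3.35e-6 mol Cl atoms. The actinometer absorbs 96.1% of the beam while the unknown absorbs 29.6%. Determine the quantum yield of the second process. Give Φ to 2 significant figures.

Photons absorbed by the actinometer: 1.41e-5 / 1.24 = 1.137e-5 mol.
Incident flux: 1.137e-5 / 0.961 = 1.183e-5 einstein.
Absorbed by unknown: 0.296 × 1.183e-5 = 3.502e-6 mol.
Φ(unknown) = 3.35e-6 / 3.502e-6 = 0.96.

Φ = 0.96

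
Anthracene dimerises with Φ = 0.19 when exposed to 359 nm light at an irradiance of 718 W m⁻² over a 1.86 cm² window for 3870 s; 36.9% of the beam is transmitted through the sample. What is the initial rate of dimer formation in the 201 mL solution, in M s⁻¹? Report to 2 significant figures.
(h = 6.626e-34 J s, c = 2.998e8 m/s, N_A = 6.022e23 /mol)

Photon energy at 359 nm: hc/λ = (6.626e-34)(2.998e8)/(359e-9) = 5.533e-19 J.
Energy delivered: (718 W m⁻²)(1.86e-4 m²)(3870 s) = 516.8 J.
Photons incident: 516.8 / 5.533e-19 = 9.340e20, i.e. 9.340e20/6.022e23 = 0.001551 mol.
Fraction absorbed: 1 − 36.9/100 = 0.6310.
Photons absorbed: 0.6310 × 0.001551 = 9.787e-4 mol.
Product formed: 0.19 × 9.787e-4 = 1.860e-4 mol.
Rate: 1.860e-4 mol / (3870 s × 0.201 L) = 2.4e-7 M s⁻¹.

2.4e-7 M s⁻¹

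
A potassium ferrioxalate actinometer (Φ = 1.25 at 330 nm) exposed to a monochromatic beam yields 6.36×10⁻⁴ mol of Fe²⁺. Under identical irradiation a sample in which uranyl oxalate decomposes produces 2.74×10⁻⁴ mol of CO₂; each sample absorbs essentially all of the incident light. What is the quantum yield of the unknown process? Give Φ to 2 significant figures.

Photons absorbed by the actinometer: 6.36×10⁻⁴ / 1.25 = 5.088×10⁻⁴ mol.
Φ(unknown) = 2.74×10⁻⁴ / 5.088×10⁻⁴ = 0.54.

Φ = 0.54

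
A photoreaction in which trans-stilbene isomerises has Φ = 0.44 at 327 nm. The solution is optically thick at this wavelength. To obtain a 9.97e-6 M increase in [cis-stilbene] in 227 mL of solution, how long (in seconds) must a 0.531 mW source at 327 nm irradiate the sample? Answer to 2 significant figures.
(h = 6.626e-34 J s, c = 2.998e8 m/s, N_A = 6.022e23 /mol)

Product: (9.97e-6 M)(0.227 L) = 2.263e-6 mol.
Photons that must be absorbed: 2.263e-6 / 0.44 = 5.143e-6 mol.
Photon energy: hc/λ = 6.075e-19 J; per mole, 3.658e5 J mol⁻¹.
Energy required: 5.143e-6 × 3.658e5 = 1.881 J.
Time: 1.881 J / 0.000531 W = 3500 s.

t ≈ 3500 s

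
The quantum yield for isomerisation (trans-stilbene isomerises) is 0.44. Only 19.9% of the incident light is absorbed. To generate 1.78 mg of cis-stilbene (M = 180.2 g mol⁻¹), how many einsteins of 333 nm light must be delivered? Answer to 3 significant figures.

Product: 1.78 mg / 180.2 g mol⁻¹ = 9.878e-6 mol.
Photons that must be absorbed: 9.878e-6 / 0.44 = 2.245e-5 mol.
Incident photons needed: 2.245e-5 / 0.199 = 1.128e-4 mol.

1.13e-4 einstein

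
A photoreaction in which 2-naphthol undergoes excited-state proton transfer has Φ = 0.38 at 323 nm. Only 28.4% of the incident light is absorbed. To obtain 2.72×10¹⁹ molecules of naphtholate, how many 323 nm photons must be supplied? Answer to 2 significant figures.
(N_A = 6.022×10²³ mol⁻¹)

2.5×10²⁰ photons

Product: 2.72×10¹⁹ / 6.022×10²³ = 4.517×10⁻⁵ mol.
Photons that must be absorbed: 4.517×10⁻⁵ / 0.38 = 1.189×10⁻⁴ mol.
Incident photons needed: 1.189×10⁻⁴ / 0.284 = 4.187×10⁻⁴ mol.
Photon count: 4.187×10⁻⁴ × 6.022×10²³ = 2.5×10²⁰.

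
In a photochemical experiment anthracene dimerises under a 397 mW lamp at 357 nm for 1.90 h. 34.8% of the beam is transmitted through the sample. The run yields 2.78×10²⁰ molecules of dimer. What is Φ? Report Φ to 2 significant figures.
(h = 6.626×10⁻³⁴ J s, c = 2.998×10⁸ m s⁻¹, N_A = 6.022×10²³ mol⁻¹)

Product: 2.78×10²⁰ / 6.022×10²³ = 4.616×10⁻⁴ mol.
Photon energy at 357 nm: hc/λ = (6.626×10⁻³⁴)(2.998×10⁸)/(357×10⁻⁹) = 5.564×10⁻¹⁹ J.
Energy delivered: (397 mW)(6840 s) = 2715 J.
Photons incident: 2715 / 5.564×10⁻¹⁹ = 4.880×10²¹, i.e. 4.880×10²¹/6.022×10²³ = 0.008104 mol.
Fraction absorbed: 1 − 34.8/100 = 0.6520.
Photons absorbed: 0.6520 × 0.008104 = 0.005284 mol.
Φ = 4.616×10⁻⁴ mol / 0.005284 mol photons = 0.087.

Φ = 0.087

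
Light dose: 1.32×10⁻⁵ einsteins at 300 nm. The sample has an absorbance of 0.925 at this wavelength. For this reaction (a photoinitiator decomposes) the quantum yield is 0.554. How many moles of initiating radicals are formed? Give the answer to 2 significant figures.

Fraction absorbed: 1 − 10^(−0.925) = 0.8811.
Photons absorbed: 0.8811 × 1.32×10⁻⁵ = 1.163×10⁻⁵ mol.
Product: Φ × n_abs = 0.554 × 1.163×10⁻⁵ = 6.443×10⁻⁶ mol.

6.4×10⁻⁶ mol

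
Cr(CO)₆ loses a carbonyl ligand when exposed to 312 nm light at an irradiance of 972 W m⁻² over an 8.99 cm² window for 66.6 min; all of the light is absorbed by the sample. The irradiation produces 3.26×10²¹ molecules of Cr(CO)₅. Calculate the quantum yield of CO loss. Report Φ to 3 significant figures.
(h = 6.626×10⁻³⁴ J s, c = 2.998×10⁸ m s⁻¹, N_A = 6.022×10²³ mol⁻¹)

Φ = 0.594

Product: 3.26×10²¹ / 6.022×10²³ = 0.005413 mol.
Photon energy at 312 nm: hc/λ = (6.626×10⁻³⁴)(2.998×10⁸)/(312×10⁻⁹) = 6.367×10⁻¹⁹ J.
Energy delivered: (972 W m⁻²)(8.99×10⁻⁴ m²)(3996 s) = 3492 J.
Photons incident: 3492 / 6.367×10⁻¹⁹ = 5.485×10²¹, i.e. 5.485×10²¹/6.022×10²³ = 0.009108 mol.
Φ = 0.005413 mol / 0.009108 mol photons = 0.594.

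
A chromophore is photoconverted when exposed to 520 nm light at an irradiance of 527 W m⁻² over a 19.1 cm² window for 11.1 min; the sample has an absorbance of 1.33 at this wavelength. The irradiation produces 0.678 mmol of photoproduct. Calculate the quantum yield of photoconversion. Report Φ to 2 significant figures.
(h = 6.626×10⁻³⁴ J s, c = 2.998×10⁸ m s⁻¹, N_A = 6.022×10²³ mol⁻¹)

Product: 0.678 mmol = 6.78×10⁻⁴ mol.
Photon energy at 520 nm: hc/λ = (6.626×10⁻³⁴)(2.998×10⁸)/(520×10⁻⁹) = 3.820×10⁻¹⁹ J.
Energy delivered: (527 W m⁻²)(19.1×10⁻⁴ m²)(666 s) = 670.4 J.
Photons incident: 670.4 / 3.820×10⁻¹⁹ = 1.755×10²¹, i.e. 1.755×10²¹/6.022×10²³ = 0.002914 mol.
Fraction absorbed: 1 − 10^(−1.33) = 0.9532.
Photons absorbed: 0.9532 × 0.002914 = 0.002778 mol.
Φ = 6.78×10⁻⁴ mol / 0.002778 mol photons = 0.24.

Φ = 0.24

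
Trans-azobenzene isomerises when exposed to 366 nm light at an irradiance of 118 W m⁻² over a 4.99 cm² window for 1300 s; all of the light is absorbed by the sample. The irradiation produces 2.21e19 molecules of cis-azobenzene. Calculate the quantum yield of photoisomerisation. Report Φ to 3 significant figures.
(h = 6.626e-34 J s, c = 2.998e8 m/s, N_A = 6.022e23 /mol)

Φ = 0.157

Product: 2.21e19 / 6.022e23 = 3.670e-5 mol.
Photon energy at 366 nm: hc/λ = (6.626e-34)(2.998e8)/(366e-9) = 5.428e-19 J.
Energy delivered: (118 W m⁻²)(4.99e-4 m²)(1300 s) = 76.55 J.
Photons incident: 76.55 / 5.428e-19 = 1.410e20, i.e. 1.410e20/6.022e23 = 2.341e-4 mol.
Φ = 3.670e-5 mol / 2.341e-4 mol photons = 0.157.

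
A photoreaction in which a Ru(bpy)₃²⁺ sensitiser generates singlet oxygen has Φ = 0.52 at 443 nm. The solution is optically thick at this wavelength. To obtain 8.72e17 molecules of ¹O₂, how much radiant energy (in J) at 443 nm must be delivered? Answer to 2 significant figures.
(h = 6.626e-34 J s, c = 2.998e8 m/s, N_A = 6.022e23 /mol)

0.75 J

Product: 8.72e17 / 6.022e23 = 1.448e-6 mol.
Photons that must be absorbed: 1.448e-6 / 0.52 = 2.785e-6 mol.
Photon energy: hc/λ = 4.484e-19 J; per mole, 2.700e5 J mol⁻¹.
Energy required: 2.785e-6 × 2.700e5 = 0.75 J.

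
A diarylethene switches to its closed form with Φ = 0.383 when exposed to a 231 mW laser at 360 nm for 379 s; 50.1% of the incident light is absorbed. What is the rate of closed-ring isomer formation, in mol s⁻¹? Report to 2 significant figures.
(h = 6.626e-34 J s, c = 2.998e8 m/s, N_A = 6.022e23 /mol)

Photon energy at 360 nm: hc/λ = (6.626e-34)(2.998e8)/(360e-9) = 5.518e-19 J.
Energy delivered: (231 mW)(379 s) = 87.55 J.
Photons incident: 87.55 / 5.518e-19 = 1.587e20, i.e. 1.587e20/6.022e23 = 2.635e-4 mol.
Photons absorbed: 0.501 × 2.635e-4 = 1.320e-4 mol.
Product formed: 0.383 × 1.320e-4 = 5.056e-5 mol.
Rate: 5.056e-5 / 379 s = 1.3e-7 mol s⁻¹.

1.3e-7 mol s⁻¹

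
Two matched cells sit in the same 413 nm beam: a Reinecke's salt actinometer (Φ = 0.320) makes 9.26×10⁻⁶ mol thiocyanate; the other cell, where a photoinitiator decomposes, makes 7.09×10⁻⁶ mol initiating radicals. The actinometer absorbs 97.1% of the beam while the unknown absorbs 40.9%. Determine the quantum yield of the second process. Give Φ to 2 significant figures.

Photons absorbed by the actinometer: 9.26×10⁻⁶ / 0.320 = 2.894×10⁻⁵ mol.
Incident flux: 2.894×10⁻⁵ / 0.971 = 2.980×10⁻⁵ einstein.
Absorbed by unknown: 0.409 × 2.980×10⁻⁵ = 1.219×10⁻⁵ mol.
Φ(unknown) = 7.09×10⁻⁶ / 1.219×10⁻⁵ = 0.58.

Φ = 0.58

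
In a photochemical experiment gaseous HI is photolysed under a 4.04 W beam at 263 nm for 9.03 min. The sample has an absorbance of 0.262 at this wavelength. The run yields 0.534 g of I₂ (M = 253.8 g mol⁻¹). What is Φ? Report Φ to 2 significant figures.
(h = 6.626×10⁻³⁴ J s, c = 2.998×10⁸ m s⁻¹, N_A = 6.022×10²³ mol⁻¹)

Φ = 0.97

Product: 0.534 g / 253.8 g mol⁻¹ = 0.002104 mol.
Photon energy at 263 nm: hc/λ = (6.626×10⁻³⁴)(2.998×10⁸)/(263×10⁻⁹) = 7.553×10⁻¹⁹ J.
Energy delivered: (4.04 W)(541.8 s) = 2189 J.
Photons incident: 2189 / 7.553×10⁻¹⁹ = 2.898×10²¹, i.e. 2.898×10²¹/6.022×10²³ = 0.004812 mol.
Fraction absorbed: 1 − 10^(−0.262) = 0.4530.
Photons absorbed: 0.4530 × 0.004812 = 0.002180 mol.
Φ = 0.002104 mol / 0.002180 mol photons = 0.97.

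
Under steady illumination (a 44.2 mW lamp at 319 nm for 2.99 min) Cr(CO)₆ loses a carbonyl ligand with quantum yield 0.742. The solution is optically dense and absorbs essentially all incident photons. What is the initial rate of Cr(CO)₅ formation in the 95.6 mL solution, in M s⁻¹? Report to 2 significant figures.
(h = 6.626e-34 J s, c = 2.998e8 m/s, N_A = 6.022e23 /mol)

Photon energy at 319 nm: hc/λ = (6.626e-34)(2.998e8)/(319e-9) = 6.227e-19 J.
Energy delivered: (44.2 mW)(179.4 s) = 7.929 J.
Photons incident: 7.929 / 6.227e-19 = 1.273e19, i.e. 1.273e19/6.022e23 = 2.114e-5 mol.
Product formed: 0.742 × 2.114e-5 = 1.569e-5 mol.
Rate: 1.569e-5 mol / (179.4 s × 0.0956 L) = 9.1e-7 M s⁻¹.

9.1e-7 M s⁻¹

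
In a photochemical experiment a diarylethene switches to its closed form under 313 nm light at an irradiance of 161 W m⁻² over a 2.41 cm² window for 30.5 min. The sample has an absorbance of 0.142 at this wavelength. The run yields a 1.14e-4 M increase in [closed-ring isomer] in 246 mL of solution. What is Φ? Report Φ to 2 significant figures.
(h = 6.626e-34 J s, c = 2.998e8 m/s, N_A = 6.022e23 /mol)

Product: (1.14e-4 M)(0.246 L) = 2.804e-5 mol.
Photon energy at 313 nm: hc/λ = (6.626e-34)(2.998e8)/(313e-9) = 6.347e-19 J.
Energy delivered: (161 W m⁻²)(2.41e-4 m²)(1830 s) = 71.01 J.
Photons incident: 71.01 / 6.347e-19 = 1.119e20, i.e. 1.119e20/6.022e23 = 1.858e-4 mol.
Fraction absorbed: 1 − 10^(−0.142) = 0.2789.
Photons absorbed: 0.2789 × 1.858e-4 = 5.182e-5 mol.
Φ = 2.804e-5 mol / 5.182e-5 mol photons = 0.54.

Φ = 0.54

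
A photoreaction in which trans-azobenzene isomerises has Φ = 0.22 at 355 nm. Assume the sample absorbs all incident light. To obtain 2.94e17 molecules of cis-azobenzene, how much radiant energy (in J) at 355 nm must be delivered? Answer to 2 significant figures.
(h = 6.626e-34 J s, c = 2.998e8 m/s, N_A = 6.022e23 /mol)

Product: 2.94e17 / 6.022e23 = 4.882e-7 mol.
Photons that must be absorbed: 4.882e-7 / 0.22 = 2.219e-6 mol.
Photon energy: hc/λ = 5.596e-19 J; per mole, 3.370e5 J mol⁻¹.
Energy required: 2.219e-6 × 3.370e5 = 0.75 J.

0.75 J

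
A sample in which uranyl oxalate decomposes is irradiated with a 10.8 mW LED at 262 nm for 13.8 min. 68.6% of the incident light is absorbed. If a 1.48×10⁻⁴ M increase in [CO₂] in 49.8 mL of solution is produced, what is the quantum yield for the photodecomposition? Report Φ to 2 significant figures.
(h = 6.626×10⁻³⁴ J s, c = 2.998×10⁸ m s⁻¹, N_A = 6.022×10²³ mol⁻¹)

Φ = 0.55

Product: (1.48×10⁻⁴ M)(0.0498 L) = 7.370×10⁻⁶ mol.
Photon energy at 262 nm: hc/λ = (6.626×10⁻³⁴)(2.998×10⁸)/(262×10⁻⁹) = 7.582×10⁻¹⁹ J.
Energy delivered: (10.8 mW)(828 s) = 8.942 J.
Photons incident: 8.942 / 7.582×10⁻¹⁹ = 1.179×10¹⁹, i.e. 1.179×10¹⁹/6.022×10²³ = 1.958×10⁻⁵ mol.
Photons absorbed: 0.686 × 1.958×10⁻⁵ = 1.343×10⁻⁵ mol.
Φ = 7.370×10⁻⁶ mol / 1.343×10⁻⁵ mol photons = 0.55.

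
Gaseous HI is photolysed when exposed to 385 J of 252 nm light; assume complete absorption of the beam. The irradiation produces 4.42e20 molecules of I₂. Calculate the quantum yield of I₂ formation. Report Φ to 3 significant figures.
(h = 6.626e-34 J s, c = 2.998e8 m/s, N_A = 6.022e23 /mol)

Product: 4.42e20 / 6.022e23 = 7.340e-4 mol.
Photon energy at 252 nm: hc/λ = (6.626e-34)(2.998e8)/(252e-9) = 7.883e-19 J.
Photons incident: 385 / 7.883e-19 = 4.884e20, i.e. 4.884e20/6.022e23 = 8.110e-4 mol.
Φ = 7.340e-4 mol / 8.110e-4 mol photons = 0.905.

Φ = 0.905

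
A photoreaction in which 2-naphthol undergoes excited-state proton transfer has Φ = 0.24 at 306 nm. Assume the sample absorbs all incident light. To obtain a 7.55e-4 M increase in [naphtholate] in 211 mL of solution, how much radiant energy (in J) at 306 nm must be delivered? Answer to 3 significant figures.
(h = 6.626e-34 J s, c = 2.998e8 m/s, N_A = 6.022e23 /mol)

Product: (7.55e-4 M)(0.211 L) = 1.593e-4 mol.
Photons that must be absorbed: 1.593e-4 / 0.24 = 6.638e-4 mol.
Photon energy: hc/λ = 6.492e-19 J; per mole, 3.909e5 J mol⁻¹.
Energy required: 6.638e-4 × 3.909e5 = 259 J.

259 J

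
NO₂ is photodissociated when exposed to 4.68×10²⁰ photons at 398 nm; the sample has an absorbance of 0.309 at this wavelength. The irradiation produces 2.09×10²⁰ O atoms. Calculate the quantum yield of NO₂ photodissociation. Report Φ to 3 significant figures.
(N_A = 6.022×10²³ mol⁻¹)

Φ = 0.877

Product: 2.09×10²⁰ / 6.022×10²³ = 3.471×10⁻⁴ mol.
Moles of photons: 4.68×10²⁰ / 6.022×10²³ = 7.772×10⁻⁴ mol.
Fraction absorbed: 1 − 10^(−0.309) = 0.5091.
Photons absorbed: 0.5091 × 7.772×10⁻⁴ = 3.957×10⁻⁴ mol.
Φ = 3.471×10⁻⁴ mol / 3.957×10⁻⁴ mol photons = 0.877.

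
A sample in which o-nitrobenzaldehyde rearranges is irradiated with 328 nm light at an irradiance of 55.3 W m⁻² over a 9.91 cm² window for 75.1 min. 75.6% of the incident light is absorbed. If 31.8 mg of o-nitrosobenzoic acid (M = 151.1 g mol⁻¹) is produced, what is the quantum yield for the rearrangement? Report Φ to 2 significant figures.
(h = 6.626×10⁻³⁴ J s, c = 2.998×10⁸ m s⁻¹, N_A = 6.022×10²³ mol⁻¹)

Φ = 0.41

Product: 31.8 mg / 151.1 g mol⁻¹ = 2.105×10⁻⁴ mol.
Photon energy at 328 nm: hc/λ = (6.626×10⁻³⁴)(2.998×10⁸)/(328×10⁻⁹) = 6.056×10⁻¹⁹ J.
Energy delivered: (55.3 W m⁻²)(9.91×10⁻⁴ m²)(4506 s) = 246.9 J.
Photons incident: 246.9 / 6.056×10⁻¹⁹ = 4.077×10²⁰, i.e. 4.077×10²⁰/6.022×10²³ = 6.770×10⁻⁴ mol.
Photons absorbed: 0.756 × 6.770×10⁻⁴ = 5.118×10⁻⁴ mol.
Φ = 2.105×10⁻⁴ mol / 5.118×10⁻⁴ mol photons = 0.41.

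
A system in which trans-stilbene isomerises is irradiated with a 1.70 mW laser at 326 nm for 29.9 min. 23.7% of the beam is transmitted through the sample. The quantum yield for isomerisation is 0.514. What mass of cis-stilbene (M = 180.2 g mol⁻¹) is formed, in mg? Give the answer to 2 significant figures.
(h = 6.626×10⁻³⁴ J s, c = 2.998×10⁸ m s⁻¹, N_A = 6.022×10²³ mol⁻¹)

Photon energy at 326 nm: hc/λ = (6.626×10⁻³⁴)(2.998×10⁸)/(326×10⁻⁹) = 6.093×10⁻¹⁹ J.
Energy delivered: (1.70 mW)(1794 s) = 3.050 J.
Photons incident: 3.050 / 6.093×10⁻¹⁹ = 5.006×10¹⁸, i.e. 5.006×10¹⁸/6.022×10²³ = 8.313×10⁻⁶ mol.
Fraction absorbed: 1 − 23.7/100 = 0.7630.
Photons absorbed: 0.7630 × 8.313×10⁻⁶ = 6.343×10⁻⁶ mol.
Product: Φ × n_abs = 0.514 × 6.343×10⁻⁶ = 3.260×10⁻⁶ mol.
Mass: 3.260×10⁻⁶ × 180.2 = 5.875×10⁻⁴ g = 0.59 mg.

0.59 mg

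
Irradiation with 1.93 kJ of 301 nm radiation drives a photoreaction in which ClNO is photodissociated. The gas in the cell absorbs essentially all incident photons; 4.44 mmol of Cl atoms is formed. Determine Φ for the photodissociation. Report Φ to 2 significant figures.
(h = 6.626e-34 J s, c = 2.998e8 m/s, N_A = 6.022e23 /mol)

Product: 4.44 mmol = 0.00444 mol.
Photon energy at 301 nm: hc/λ = (6.626e-34)(2.998e8)/(301e-9) = 6.600e-19 J.
Incident energy: 1.93 kJ = 1930 J.
Photons incident: 1930 / 6.600e-19 = 2.924e21, i.e. 2.924e21/6.022e23 = 0.004856 mol.
Φ = 0.00444 mol / 0.004856 mol photons = 0.91.

Φ = 0.91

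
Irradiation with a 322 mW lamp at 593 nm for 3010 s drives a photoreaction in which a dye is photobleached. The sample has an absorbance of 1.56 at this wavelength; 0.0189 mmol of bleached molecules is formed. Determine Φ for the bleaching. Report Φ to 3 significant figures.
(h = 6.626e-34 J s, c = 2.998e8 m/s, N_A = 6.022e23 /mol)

Φ = 0.00405

Product: 0.0189 mmol = 1.89e-5 mol.
Photon energy at 593 nm: hc/λ = (6.626e-34)(2.998e8)/(593e-9) = 3.350e-19 J.
Energy delivered: (322 mW)(3010 s) = 969.2 J.
Photons incident: 969.2 / 3.350e-19 = 2.893e21, i.e. 2.893e21/6.022e23 = 0.004804 mol.
Fraction absorbed: 1 − 10^(−1.56) = 0.9725.
Photons absorbed: 0.9725 × 0.004804 = 0.004672 mol.
Φ = 1.89e-5 mol / 0.004672 mol photons = 0.00405.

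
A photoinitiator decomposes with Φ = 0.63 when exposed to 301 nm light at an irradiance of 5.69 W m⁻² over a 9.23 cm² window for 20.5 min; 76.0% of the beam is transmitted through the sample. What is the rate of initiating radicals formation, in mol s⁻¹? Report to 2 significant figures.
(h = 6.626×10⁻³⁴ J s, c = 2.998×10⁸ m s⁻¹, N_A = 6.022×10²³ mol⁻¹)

Photon energy at 301 nm: hc/λ = (6.626×10⁻³⁴)(2.998×10⁸)/(301×10⁻⁹) = 6.600×10⁻¹⁹ J.
Energy delivered: (5.69 W m⁻²)(9.23×10⁻⁴ m²)(1230 s) = 6.460 J.
Photons incident: 6.460 / 6.600×10⁻¹⁹ = 9.788×10¹⁸, i.e. 9.788×10¹⁸/6.022×10²³ = 1.625×10⁻⁵ mol.
Fraction absorbed: 1 − 76.0/100 = 0.2400.
Photons absorbed: 0.2400 × 1.625×10⁻⁵ = 3.900×10⁻⁶ mol.
Product formed: 0.63 × 3.900×10⁻⁶ = 2.457×10⁻⁶ mol.
Rate: 2.457×10⁻⁶ / 1230 s = 2.0×10⁻⁹ mol s⁻¹.

2.0×10⁻⁹ mol s⁻¹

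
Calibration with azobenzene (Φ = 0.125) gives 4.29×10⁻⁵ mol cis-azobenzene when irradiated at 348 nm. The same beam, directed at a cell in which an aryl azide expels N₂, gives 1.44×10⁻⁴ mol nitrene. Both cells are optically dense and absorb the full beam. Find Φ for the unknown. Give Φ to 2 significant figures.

Photons absorbed by the actinometer: 4.29×10⁻⁵ / 0.125 = 3.432×10⁻⁴ mol.
Φ(unknown) = 1.44×10⁻⁴ / 3.432×10⁻⁴ = 0.42.

Φ = 0.42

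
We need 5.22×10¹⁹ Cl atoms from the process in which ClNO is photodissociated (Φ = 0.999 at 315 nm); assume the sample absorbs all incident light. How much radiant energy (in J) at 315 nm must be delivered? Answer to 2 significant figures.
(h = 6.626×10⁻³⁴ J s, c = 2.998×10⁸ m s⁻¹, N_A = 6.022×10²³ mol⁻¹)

Product: 5.22×10¹⁹ / 6.022×10²³ = 8.668×10⁻⁵ mol.
Photons that must be absorbed: 8.668×10⁻⁵ / 0.999 = 8.677×10⁻⁵ mol.
Photon energy: hc/λ = 6.306×10⁻¹⁹ J; per mole, 3.797×10⁵ J mol⁻¹.
Energy required: 8.677×10⁻⁵ × 3.797×10⁵ = 33 J.

33 J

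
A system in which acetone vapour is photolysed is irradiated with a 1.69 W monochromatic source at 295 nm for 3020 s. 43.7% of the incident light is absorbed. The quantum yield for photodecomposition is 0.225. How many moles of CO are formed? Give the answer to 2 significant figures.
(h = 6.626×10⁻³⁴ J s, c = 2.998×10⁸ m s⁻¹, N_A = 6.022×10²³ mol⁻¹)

Photon energy at 295 nm: hc/λ = (6.626×10⁻³⁴)(2.998×10⁸)/(295×10⁻⁹) = 6.734×10⁻¹⁹ J.
Energy delivered: (1.69 W)(3020 s) = 5104 J.
Photons incident: 5104 / 6.734×10⁻¹⁹ = 7.579×10²¹, i.e. 7.579×10²¹/6.022×10²³ = 0.01259 mol.
Photons absorbed: 0.437 × 0.01259 = 0.005502 mol.
Product: Φ × n_abs = 0.225 × 0.005502 = 0.001238 mol.

0.0012 mol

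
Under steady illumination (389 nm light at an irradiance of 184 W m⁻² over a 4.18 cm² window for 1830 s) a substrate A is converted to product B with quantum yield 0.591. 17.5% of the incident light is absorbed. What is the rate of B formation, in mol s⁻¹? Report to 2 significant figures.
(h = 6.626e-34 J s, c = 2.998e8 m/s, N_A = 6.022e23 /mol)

Photon energy at 389 nm: hc/λ = (6.626e-34)(2.998e8)/(389e-9) = 5.107e-19 J.
Energy delivered: (184 W m⁻²)(4.18e-4 m²)(1830 s) = 140.7 J.
Photons incident: 140.7 / 5.107e-19 = 2.755e20, i.e. 2.755e20/6.022e23 = 4.575e-4 mol.
Photons absorbed: 0.175 × 4.575e-4 = 8.006e-5 mol.
Product formed: 0.591 × 8.006e-5 = 4.732e-5 mol.
Rate: 4.732e-5 / 1830 s = 2.6e-8 mol s⁻¹.

2.6e-8 mol s⁻¹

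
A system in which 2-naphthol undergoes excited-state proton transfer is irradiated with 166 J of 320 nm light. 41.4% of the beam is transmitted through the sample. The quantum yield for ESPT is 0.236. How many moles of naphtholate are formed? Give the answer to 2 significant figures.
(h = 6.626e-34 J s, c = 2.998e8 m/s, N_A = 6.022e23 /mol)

6.1e-5 mol

Photon energy at 320 nm: hc/λ = (6.626e-34)(2.998e8)/(320e-9) = 6.208e-19 J.
Photons incident: 166 / 6.208e-19 = 2.674e20, i.e. 2.674e20/6.022e23 = 4.440e-4 mol.
Fraction absorbed: 1 − 41.4/100 = 0.5860.
Photons absorbed: 0.5860 × 4.440e-4 = 2.602e-4 mol.
Product: Φ × n_abs = 0.236 × 2.602e-4 = 6.141e-5 mol.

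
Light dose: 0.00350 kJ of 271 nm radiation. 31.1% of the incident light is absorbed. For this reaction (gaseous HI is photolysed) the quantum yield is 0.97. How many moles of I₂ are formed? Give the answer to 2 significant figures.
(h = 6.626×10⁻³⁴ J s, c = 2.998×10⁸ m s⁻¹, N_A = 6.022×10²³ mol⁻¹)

Photon energy at 271 nm: hc/λ = (6.626×10⁻³⁴)(2.998×10⁸)/(271×10⁻⁹) = 7.330×10⁻¹⁹ J.
Incident energy: 0.00350 kJ = 3.50 J.
Photons incident: 3.50 / 7.330×10⁻¹⁹ = 4.775×10¹⁸, i.e. 4.775×10¹⁸/6.022×10²³ = 7.929×10⁻⁶ mol.
Photons absorbed: 0.311 × 7.929×10⁻⁶ = 2.466×10⁻⁶ mol.
Product: Φ × n_abs = 0.97 × 2.466×10⁻⁶ = 2.392×10⁻⁶ mol.

2.4×10⁻⁶ mol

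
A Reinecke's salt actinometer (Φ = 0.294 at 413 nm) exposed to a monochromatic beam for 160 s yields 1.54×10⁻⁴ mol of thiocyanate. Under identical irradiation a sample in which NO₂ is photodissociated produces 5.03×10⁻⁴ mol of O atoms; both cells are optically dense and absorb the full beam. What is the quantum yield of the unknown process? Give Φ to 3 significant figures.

Φ = 0.960

Photons absorbed by the actinometer: 1.54×10⁻⁴ / 0.294 = 5.238×10⁻⁴ mol.
Φ(unknown) = 5.03×10⁻⁴ / 5.238×10⁻⁴ = 0.960.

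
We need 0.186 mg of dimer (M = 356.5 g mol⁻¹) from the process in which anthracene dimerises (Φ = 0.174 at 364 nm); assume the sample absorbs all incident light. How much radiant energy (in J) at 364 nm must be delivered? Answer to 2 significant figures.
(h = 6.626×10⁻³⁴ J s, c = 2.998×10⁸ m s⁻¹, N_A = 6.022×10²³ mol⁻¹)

Product: 0.186 mg / 356.5 g mol⁻¹ = 5.217×10⁻⁷ mol.
Photons that must be absorbed: 5.217×10⁻⁷ / 0.174 = 2.998×10⁻⁶ mol.
Photon energy: hc/λ = 5.457×10⁻¹⁹ J; per mole, 3.286×10⁵ J mol⁻¹.
Energy required: 2.998×10⁻⁶ × 3.286×10⁵ = 0.99 J.

0.99 J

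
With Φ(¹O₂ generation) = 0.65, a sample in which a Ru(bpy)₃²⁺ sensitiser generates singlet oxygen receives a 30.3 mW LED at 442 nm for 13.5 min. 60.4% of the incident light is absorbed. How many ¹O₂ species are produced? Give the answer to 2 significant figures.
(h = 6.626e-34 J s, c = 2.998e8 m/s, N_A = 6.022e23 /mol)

Photon energy at 442 nm: hc/λ = (6.626e-34)(2.998e8)/(442e-9) = 4.494e-19 J.
Energy delivered: (30.3 mW)(810 s) = 24.54 J.
Photons incident: 24.54 / 4.494e-19 = 5.461e19, i.e. 5.461e19/6.022e23 = 9.068e-5 mol.
Photons absorbed: 0.604 × 9.068e-5 = 5.477e-5 mol.
Product: Φ × n_abs = 0.65 × 5.477e-5 = 3.560e-5 mol.
As a count: 3.560e-5 × 6.022e23 = 2.1e19.

2.1e19 species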